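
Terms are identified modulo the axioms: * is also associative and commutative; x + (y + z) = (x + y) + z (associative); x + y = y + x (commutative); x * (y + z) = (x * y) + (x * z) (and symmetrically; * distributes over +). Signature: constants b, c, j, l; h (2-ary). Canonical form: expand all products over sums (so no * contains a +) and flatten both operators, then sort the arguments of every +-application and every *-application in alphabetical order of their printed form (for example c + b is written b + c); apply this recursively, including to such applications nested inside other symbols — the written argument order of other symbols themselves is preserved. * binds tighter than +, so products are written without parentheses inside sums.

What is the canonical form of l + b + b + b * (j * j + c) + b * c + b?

Answer: b + b + b + b * c + b * c + b * j * j + l

Derivation:
Expand:  l + b + b + b * j * j + b * c + b * c + b
Order the arguments:  b + b + b + b * c + b * c + b * j * j + l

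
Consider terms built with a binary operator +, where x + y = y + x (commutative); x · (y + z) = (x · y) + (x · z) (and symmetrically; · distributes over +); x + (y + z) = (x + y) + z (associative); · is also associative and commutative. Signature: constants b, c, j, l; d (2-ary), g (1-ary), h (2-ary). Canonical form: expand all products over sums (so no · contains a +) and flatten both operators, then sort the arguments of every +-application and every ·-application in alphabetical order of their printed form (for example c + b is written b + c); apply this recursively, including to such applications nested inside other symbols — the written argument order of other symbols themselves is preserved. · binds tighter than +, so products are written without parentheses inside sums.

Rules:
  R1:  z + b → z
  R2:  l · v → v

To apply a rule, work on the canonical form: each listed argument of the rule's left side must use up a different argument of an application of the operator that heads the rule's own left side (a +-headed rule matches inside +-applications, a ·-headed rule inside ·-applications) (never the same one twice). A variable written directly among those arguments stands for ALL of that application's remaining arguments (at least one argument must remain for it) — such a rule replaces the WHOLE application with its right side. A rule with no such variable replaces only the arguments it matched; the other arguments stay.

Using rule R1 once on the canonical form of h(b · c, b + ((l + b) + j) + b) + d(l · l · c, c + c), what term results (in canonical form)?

Canonical form:  d(c · l · l, c + c) + h(b · c, b + b + b + j + l)
Match R1:  consume b;  z := b + b + j + l
The variable takes the whole remainder — replace the entire application.
Giving:  d(c · l · l, c + c) + h(b · c, b + b + j + l)

Answer: d(c · l · l, c + c) + h(b · c, b + b + j + l)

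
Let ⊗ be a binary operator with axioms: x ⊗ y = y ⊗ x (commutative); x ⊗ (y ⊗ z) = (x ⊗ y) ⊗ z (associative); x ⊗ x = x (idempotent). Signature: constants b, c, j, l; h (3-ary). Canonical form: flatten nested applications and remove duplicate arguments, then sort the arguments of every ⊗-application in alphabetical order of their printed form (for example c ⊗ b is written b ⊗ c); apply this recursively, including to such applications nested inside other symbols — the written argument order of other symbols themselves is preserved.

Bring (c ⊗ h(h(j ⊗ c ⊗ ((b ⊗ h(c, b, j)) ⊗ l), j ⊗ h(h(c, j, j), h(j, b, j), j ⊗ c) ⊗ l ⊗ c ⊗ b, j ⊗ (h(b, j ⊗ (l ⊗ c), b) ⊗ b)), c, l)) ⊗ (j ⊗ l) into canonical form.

Merge nested applications:  c ⊗ h(h(j ⊗ c ⊗ ((b ⊗ h(c, b, j)) ⊗ l), j ⊗ h(h(c, j, j), h(j, b, j), j ⊗ c) ⊗ l ⊗ c ⊗ b, j ⊗ (h(b, j ⊗ (l ⊗ c), b) ⊗ b)), c, l) ⊗ j ⊗ l
Inside:  h(h(j ⊗ c ⊗ ((b ⊗ h(c, b, j)) ⊗ l), j ⊗ h(h(c, j, j), h(j, b, j), j ⊗ c) ⊗ l ⊗ c ⊗ b, j ⊗ (h(b, j ⊗ (l ⊗ c), b) ⊗ b)), c, l)  →  h(h(b ⊗ c ⊗ h(c, b, j) ⊗ j ⊗ l, b ⊗ c ⊗ h(h(c, j, j), h(j, b, j), c ⊗ j) ⊗ j ⊗ l, b ⊗ h(b, c ⊗ j ⊗ l, b) ⊗ j), c, l)
Sort arguments:  c ⊗ h(h(b ⊗ c ⊗ h(c, b, j) ⊗ j ⊗ l, b ⊗ c ⊗ h(h(c, j, j), h(j, b, j), c ⊗ j) ⊗ j ⊗ l, b ⊗ h(b, c ⊗ j ⊗ l, b) ⊗ j), c, l) ⊗ j ⊗ l

Answer: c ⊗ h(h(b ⊗ c ⊗ h(c, b, j) ⊗ j ⊗ l, b ⊗ c ⊗ h(h(c, j, j), h(j, b, j), c ⊗ j) ⊗ j ⊗ l, b ⊗ h(b, c ⊗ j ⊗ l, b) ⊗ j), c, l) ⊗ j ⊗ l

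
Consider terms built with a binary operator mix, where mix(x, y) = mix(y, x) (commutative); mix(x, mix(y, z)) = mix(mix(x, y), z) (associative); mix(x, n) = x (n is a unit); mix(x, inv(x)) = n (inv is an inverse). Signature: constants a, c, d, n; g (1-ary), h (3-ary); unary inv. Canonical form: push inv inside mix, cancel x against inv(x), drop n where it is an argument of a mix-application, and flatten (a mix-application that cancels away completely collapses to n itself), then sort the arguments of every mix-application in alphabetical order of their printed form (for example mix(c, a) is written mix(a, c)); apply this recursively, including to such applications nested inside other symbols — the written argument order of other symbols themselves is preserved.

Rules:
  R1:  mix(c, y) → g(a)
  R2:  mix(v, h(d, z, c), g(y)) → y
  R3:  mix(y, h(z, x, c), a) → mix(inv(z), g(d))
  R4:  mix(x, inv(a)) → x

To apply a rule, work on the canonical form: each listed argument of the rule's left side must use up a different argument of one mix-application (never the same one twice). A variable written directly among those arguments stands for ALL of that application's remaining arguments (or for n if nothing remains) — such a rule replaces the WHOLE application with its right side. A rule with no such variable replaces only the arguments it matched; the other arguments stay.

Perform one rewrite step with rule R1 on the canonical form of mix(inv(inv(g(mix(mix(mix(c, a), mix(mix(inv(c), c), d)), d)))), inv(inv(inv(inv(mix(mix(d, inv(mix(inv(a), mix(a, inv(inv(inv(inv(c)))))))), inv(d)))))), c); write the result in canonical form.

Answer: g(g(a))

Derivation:
Canonical form:  g(mix(a, c, d, d))
Match R1:  consume c;  y := mix(a, d, d)
The variable takes the whole remainder — replace the entire application.
Giving:  g(g(a))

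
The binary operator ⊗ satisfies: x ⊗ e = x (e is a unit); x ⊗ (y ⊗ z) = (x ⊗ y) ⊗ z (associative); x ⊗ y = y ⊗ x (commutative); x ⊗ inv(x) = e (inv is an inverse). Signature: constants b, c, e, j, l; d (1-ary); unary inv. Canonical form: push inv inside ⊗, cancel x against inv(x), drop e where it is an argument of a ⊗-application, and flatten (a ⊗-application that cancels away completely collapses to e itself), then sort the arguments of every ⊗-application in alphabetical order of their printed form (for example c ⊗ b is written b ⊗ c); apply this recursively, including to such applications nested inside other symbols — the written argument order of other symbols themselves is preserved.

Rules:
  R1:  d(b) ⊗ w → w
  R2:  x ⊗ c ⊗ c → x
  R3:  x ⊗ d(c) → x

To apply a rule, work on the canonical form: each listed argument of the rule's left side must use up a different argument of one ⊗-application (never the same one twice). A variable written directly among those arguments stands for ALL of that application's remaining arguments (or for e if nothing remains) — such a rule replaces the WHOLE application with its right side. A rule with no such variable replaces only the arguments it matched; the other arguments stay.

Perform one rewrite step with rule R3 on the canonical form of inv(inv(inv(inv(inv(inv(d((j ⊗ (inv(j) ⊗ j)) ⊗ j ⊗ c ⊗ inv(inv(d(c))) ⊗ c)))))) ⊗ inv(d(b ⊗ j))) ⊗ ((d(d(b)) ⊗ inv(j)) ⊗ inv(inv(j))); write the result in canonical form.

Answer: d(b ⊗ j) ⊗ d(c ⊗ c ⊗ j ⊗ j) ⊗ d(d(b))

Derivation:
Canonical form:  d(b ⊗ j) ⊗ d(c ⊗ c ⊗ d(c) ⊗ j ⊗ j) ⊗ d(d(b))
R3 matches:  uses d(c);  x := c ⊗ c ⊗ j ⊗ j
Every leftover argument binds to the variable; the entire application is replaced.
Giving:  d(b ⊗ j) ⊗ d(c ⊗ c ⊗ j ⊗ j) ⊗ d(d(b))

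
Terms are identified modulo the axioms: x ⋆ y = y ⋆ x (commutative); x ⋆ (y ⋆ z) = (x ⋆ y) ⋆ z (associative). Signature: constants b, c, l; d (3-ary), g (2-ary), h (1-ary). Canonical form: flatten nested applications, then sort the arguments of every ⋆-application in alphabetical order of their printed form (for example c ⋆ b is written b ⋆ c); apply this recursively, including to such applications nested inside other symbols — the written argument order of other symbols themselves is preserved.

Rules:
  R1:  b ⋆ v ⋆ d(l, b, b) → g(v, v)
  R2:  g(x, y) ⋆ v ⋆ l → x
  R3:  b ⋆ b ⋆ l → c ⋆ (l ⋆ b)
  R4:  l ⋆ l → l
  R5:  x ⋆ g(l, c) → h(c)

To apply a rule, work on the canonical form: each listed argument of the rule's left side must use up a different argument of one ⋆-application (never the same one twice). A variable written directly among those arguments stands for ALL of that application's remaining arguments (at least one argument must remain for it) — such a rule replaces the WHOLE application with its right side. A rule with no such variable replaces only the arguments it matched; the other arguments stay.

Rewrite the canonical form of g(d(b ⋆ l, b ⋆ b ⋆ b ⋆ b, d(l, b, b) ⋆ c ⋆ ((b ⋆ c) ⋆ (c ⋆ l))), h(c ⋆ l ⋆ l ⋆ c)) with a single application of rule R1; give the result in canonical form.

Canonical form:  g(d(b ⋆ l, b ⋆ b ⋆ b ⋆ b, b ⋆ c ⋆ c ⋆ c ⋆ d(l, b, b) ⋆ l), h(c ⋆ c ⋆ l ⋆ l))
R1 matches:  uses b, d(l, b, b);  v := c ⋆ c ⋆ c ⋆ l
Every leftover argument binds to the variable; the entire application is replaced.
Giving:  g(d(b ⋆ l, b ⋆ b ⋆ b ⋆ b, g(c ⋆ c ⋆ c ⋆ l, c ⋆ c ⋆ c ⋆ l)), h(c ⋆ c ⋆ l ⋆ l))

Answer: g(d(b ⋆ l, b ⋆ b ⋆ b ⋆ b, g(c ⋆ c ⋆ c ⋆ l, c ⋆ c ⋆ c ⋆ l)), h(c ⋆ c ⋆ l ⋆ l))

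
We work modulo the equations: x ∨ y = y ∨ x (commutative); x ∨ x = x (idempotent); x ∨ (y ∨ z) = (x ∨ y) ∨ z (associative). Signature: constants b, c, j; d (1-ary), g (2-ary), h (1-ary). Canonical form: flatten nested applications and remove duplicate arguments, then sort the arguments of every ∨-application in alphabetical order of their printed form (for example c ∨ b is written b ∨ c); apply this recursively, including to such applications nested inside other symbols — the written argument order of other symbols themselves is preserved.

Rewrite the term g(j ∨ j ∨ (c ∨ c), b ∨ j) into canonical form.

Answer: g(c ∨ j, b ∨ j)

Derivation:
Focus inside:  j ∨ j ∨ (c ∨ c)
Un-nest:  j ∨ j ∨ c ∨ c
Deduplicate:  drop duplicate j, c
Order the arguments:  c ∨ j
Put back:  g(c ∨ j, b ∨ j)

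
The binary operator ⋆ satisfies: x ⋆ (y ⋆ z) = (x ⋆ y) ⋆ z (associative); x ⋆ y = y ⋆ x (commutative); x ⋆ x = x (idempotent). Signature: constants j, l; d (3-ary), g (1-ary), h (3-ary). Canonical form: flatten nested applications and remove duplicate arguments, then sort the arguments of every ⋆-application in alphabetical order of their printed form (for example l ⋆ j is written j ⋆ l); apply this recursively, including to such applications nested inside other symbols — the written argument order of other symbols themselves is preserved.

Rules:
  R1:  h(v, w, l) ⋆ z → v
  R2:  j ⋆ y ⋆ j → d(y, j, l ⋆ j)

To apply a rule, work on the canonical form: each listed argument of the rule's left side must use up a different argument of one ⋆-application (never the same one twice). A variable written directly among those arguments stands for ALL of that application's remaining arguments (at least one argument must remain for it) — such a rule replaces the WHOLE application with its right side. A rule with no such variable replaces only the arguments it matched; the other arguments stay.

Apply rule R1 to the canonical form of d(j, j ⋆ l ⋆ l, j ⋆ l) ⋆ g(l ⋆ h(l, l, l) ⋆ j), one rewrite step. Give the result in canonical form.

Canonical form:  d(j, j ⋆ l, j ⋆ l) ⋆ g(h(l, l, l) ⋆ j ⋆ l)
Match R1:  consume h(l, l, l);  v := l, w := l, z := j ⋆ l
The variable takes the whole remainder — replace the entire application.
New term:  d(j, j ⋆ l, j ⋆ l) ⋆ g(l)

Answer: d(j, j ⋆ l, j ⋆ l) ⋆ g(l)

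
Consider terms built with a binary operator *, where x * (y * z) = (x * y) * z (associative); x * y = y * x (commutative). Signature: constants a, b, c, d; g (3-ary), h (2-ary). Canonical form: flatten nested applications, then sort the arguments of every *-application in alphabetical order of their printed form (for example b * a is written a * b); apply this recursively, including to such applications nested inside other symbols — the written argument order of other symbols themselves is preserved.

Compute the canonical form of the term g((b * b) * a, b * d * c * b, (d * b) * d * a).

Answer: g(a * b * b, b * b * c * d, a * b * d * d)

Derivation:
Work inside:  (d * b) * d * a
Flatten:  d * b * d * a
Sort:  a * b * d * d
Put back:  g(a * b * b, b * b * c * d, a * b * d * d)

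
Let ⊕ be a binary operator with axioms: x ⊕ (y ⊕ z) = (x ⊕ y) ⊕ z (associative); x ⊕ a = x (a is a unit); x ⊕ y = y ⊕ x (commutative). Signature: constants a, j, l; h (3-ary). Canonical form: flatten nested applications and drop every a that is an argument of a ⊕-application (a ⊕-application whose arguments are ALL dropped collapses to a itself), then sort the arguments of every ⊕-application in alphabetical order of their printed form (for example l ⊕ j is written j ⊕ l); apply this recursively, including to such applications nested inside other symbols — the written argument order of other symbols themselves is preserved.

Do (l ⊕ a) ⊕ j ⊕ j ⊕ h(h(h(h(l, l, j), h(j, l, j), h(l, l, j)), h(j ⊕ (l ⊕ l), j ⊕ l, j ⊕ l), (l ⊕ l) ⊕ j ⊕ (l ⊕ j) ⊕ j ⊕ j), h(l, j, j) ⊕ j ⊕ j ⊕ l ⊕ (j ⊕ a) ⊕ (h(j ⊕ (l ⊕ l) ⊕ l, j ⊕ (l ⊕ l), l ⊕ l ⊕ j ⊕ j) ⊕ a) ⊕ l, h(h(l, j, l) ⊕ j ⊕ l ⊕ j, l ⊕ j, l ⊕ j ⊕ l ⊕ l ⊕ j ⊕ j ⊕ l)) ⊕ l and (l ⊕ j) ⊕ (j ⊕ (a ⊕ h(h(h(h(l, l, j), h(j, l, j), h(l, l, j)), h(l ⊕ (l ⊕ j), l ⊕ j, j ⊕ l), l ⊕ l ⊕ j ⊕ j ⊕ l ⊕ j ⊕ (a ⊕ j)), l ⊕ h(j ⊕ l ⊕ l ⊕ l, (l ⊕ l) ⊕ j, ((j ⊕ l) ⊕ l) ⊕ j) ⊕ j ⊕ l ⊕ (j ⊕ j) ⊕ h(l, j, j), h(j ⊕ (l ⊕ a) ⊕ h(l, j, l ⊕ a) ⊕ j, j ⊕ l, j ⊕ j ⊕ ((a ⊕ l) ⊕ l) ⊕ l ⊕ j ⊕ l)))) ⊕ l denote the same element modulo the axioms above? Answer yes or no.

Answer: yes — both canonical forms are h(h(h(h(l, l, j), h(j, l, j), h(l, l, j)), h(j ⊕ l ⊕ l, j ⊕ l, j ⊕ l), j ⊕ j ⊕ j ⊕ j ⊕ l ⊕ l ⊕ l), h(j ⊕ l ⊕ l ⊕ l, j ⊕ l ⊕ l, j ⊕ j ⊕ l ⊕ l) ⊕ h(l, j, j) ⊕ j ⊕ j ⊕ j ⊕ l ⊕ l, h(h(l, j, l) ⊕ j ⊕ j ⊕ l, j ⊕ l, j ⊕ j ⊕ j ⊕ l ⊕ l ⊕ l ⊕ l)) ⊕ j ⊕ j ⊕ l ⊕ l

Derivation:
Left:  (l ⊕ a) ⊕ j ⊕ j ⊕ h(h(h(h(l, l, j), h(j, l, j), h(l, l, j)), h(j ⊕ (l ⊕ l), j ⊕ l, j ⊕ l), (l ⊕ l) ⊕ j ⊕ (l ⊕ j) ⊕ j ⊕ j), h(l, j, j) ⊕ j ⊕ j ⊕ l ⊕ (j ⊕ a) ⊕ (h(j ⊕ (l ⊕ l) ⊕ l, j ⊕ (l ⊕ l), l ⊕ l ⊕ j ⊕ j) ⊕ a) ⊕ l, h(h(l, j, l) ⊕ j ⊕ l ⊕ j, l ⊕ j, l ⊕ j ⊕ l ⊕ l ⊕ j ⊕ j ⊕ l)) ⊕ l
  Flatten:  l ⊕ a ⊕ j ⊕ j ⊕ h(h(h(h(l, l, j), h(j, l, j), h(l, l, j)), h(j ⊕ (l ⊕ l), j ⊕ l, j ⊕ l), (l ⊕ l) ⊕ j ⊕ (l ⊕ j) ⊕ j ⊕ j), h(l, j, j) ⊕ j ⊕ j ⊕ l ⊕ (j ⊕ a) ⊕ (h(j ⊕ (l ⊕ l) ⊕ l, j ⊕ (l ⊕ l), l ⊕ l ⊕ j ⊕ j) ⊕ a) ⊕ l, h(h(l, j, l) ⊕ j ⊕ l ⊕ j, l ⊕ j, l ⊕ j ⊕ l ⊕ l ⊕ j ⊕ j ⊕ l)) ⊕ l
  Inside:  h(h(h(h(l, l, j), h(j, l, j), h(l, l, j)), h(j ⊕ (l ⊕ l), j ⊕ l, j ⊕ l), (l ⊕ l) ⊕ j ⊕ (l ⊕ j) ⊕ j ⊕ j), h(l, j, j) ⊕ j ⊕ j ⊕ l ⊕ (j ⊕ a) ⊕ (h(j ⊕ (l ⊕ l) ⊕ l, j ⊕ (l ⊕ l), l ⊕ l ⊕ j ⊕ j) ⊕ a) ⊕ l, h(h(l, j, l) ⊕ j ⊕ l ⊕ j, l ⊕ j, l ⊕ j ⊕ l ⊕ l ⊕ j ⊕ j ⊕ l))  →  h(h(h(h(l, l, j), h(j, l, j), h(l, l, j)), h(j ⊕ l ⊕ l, j ⊕ l, j ⊕ l), j ⊕ j ⊕ j ⊕ j ⊕ l ⊕ l ⊕ l), h(j ⊕ l ⊕ l ⊕ l, j ⊕ l ⊕ l, j ⊕ j ⊕ l ⊕ l) ⊕ h(l, j, j) ⊕ j ⊕ j ⊕ j ⊕ l ⊕ l, h(h(l, j, l) ⊕ j ⊕ j ⊕ l, j ⊕ l, j ⊕ j ⊕ j ⊕ l ⊕ l ⊕ l ⊕ l))
  Drop the unit:  drop a
  Sort arguments:  h(h(h(h(l, l, j), h(j, l, j), h(l, l, j)), h(j ⊕ l ⊕ l, j ⊕ l, j ⊕ l), j ⊕ j ⊕ j ⊕ j ⊕ l ⊕ l ⊕ l), h(j ⊕ l ⊕ l ⊕ l, j ⊕ l ⊕ l, j ⊕ j ⊕ l ⊕ l) ⊕ h(l, j, j) ⊕ j ⊕ j ⊕ j ⊕ l ⊕ l, h(h(l, j, l) ⊕ j ⊕ j ⊕ l, j ⊕ l, j ⊕ j ⊕ j ⊕ l ⊕ l ⊕ l ⊕ l)) ⊕ j ⊕ j ⊕ l ⊕ l
Right:  (l ⊕ j) ⊕ (j ⊕ (a ⊕ h(h(h(h(l, l, j), h(j, l, j), h(l, l, j)), h(l ⊕ (l ⊕ j), l ⊕ j, j ⊕ l), l ⊕ l ⊕ j ⊕ j ⊕ l ⊕ j ⊕ (a ⊕ j)), l ⊕ h(j ⊕ l ⊕ l ⊕ l, (l ⊕ l) ⊕ j, ((j ⊕ l) ⊕ l) ⊕ j) ⊕ j ⊕ l ⊕ (j ⊕ j) ⊕ h(l, j, j), h(j ⊕ (l ⊕ a) ⊕ h(l, j, l ⊕ a) ⊕ j, j ⊕ l, j ⊕ j ⊕ ((a ⊕ l) ⊕ l) ⊕ l ⊕ j ⊕ l)))) ⊕ l
  Un-nest:  l ⊕ j ⊕ j ⊕ a ⊕ h(h(h(h(l, l, j), h(j, l, j), h(l, l, j)), h(l ⊕ (l ⊕ j), l ⊕ j, j ⊕ l), l ⊕ l ⊕ j ⊕ j ⊕ l ⊕ j ⊕ (a ⊕ j)), l ⊕ h(j ⊕ l ⊕ l ⊕ l, (l ⊕ l) ⊕ j, ((j ⊕ l) ⊕ l) ⊕ j) ⊕ j ⊕ l ⊕ (j ⊕ j) ⊕ h(l, j, j), h(j ⊕ (l ⊕ a) ⊕ h(l, j, l ⊕ a) ⊕ j, j ⊕ l, j ⊕ j ⊕ ((a ⊕ l) ⊕ l) ⊕ l ⊕ j ⊕ l)) ⊕ l
  Simplify inside:  h(h(h(h(l, l, j), h(j, l, j), h(l, l, j)), h(l ⊕ (l ⊕ j), l ⊕ j, j ⊕ l), l ⊕ l ⊕ j ⊕ j ⊕ l ⊕ j ⊕ (a ⊕ j)), l ⊕ h(j ⊕ l ⊕ l ⊕ l, (l ⊕ l) ⊕ j, ((j ⊕ l) ⊕ l) ⊕ j) ⊕ j ⊕ l ⊕ (j ⊕ j) ⊕ h(l, j, j), h(j ⊕ (l ⊕ a) ⊕ h(l, j, l ⊕ a) ⊕ j, j ⊕ l, j ⊕ j ⊕ ((a ⊕ l) ⊕ l) ⊕ l ⊕ j ⊕ l))  →  h(h(h(h(l, l, j), h(j, l, j), h(l, l, j)), h(j ⊕ l ⊕ l, j ⊕ l, j ⊕ l), j ⊕ j ⊕ j ⊕ j ⊕ l ⊕ l ⊕ l), h(j ⊕ l ⊕ l ⊕ l, j ⊕ l ⊕ l, j ⊕ j ⊕ l ⊕ l) ⊕ h(l, j, j) ⊕ j ⊕ j ⊕ j ⊕ l ⊕ l, h(h(l, j, l) ⊕ j ⊕ j ⊕ l, j ⊕ l, j ⊕ j ⊕ j ⊕ l ⊕ l ⊕ l ⊕ l))
  Drop the unit:  drop a
  Sort:  h(h(h(h(l, l, j), h(j, l, j), h(l, l, j)), h(j ⊕ l ⊕ l, j ⊕ l, j ⊕ l), j ⊕ j ⊕ j ⊕ j ⊕ l ⊕ l ⊕ l), h(j ⊕ l ⊕ l ⊕ l, j ⊕ l ⊕ l, j ⊕ j ⊕ l ⊕ l) ⊕ h(l, j, j) ⊕ j ⊕ j ⊕ j ⊕ l ⊕ l, h(h(l, j, l) ⊕ j ⊕ j ⊕ l, j ⊕ l, j ⊕ j ⊕ j ⊕ l ⊕ l ⊕ l ⊕ l)) ⊕ j ⊕ j ⊕ l ⊕ l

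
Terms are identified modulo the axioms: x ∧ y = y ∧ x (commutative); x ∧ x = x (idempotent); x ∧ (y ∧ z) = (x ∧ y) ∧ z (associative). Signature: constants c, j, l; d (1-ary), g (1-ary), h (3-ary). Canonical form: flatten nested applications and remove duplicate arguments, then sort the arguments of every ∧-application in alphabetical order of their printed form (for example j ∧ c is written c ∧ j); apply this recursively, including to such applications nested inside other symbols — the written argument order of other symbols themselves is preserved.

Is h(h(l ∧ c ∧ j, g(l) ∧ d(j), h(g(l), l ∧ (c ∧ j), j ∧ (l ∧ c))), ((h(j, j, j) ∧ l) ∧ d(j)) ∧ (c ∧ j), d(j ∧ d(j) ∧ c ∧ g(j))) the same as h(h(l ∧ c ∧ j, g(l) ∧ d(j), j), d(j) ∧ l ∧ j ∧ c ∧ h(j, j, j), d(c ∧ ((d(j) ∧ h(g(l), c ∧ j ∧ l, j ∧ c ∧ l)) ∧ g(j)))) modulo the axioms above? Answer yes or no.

Answer: no — h(h(c ∧ j ∧ l, d(j) ∧ g(l), h(g(l), c ∧ j ∧ l, c ∧ j ∧ l)), c ∧ d(j) ∧ h(j, j, j) ∧ j ∧ l, d(c ∧ d(j) ∧ g(j) ∧ j)) vs h(h(c ∧ j ∧ l, d(j) ∧ g(l), j), c ∧ d(j) ∧ h(j, j, j) ∧ j ∧ l, d(c ∧ d(j) ∧ g(j) ∧ h(g(l), c ∧ j ∧ l, c ∧ j ∧ l)))

Derivation:
Left:  h(h(l ∧ c ∧ j, g(l) ∧ d(j), h(g(l), l ∧ (c ∧ j), j ∧ (l ∧ c))), ((h(j, j, j) ∧ l) ∧ d(j)) ∧ (c ∧ j), d(j ∧ d(j) ∧ c ∧ g(j)))
  Focus inside:  ((h(j, j, j) ∧ l) ∧ d(j)) ∧ (c ∧ j)
  Flatten:  h(j, j, j) ∧ l ∧ d(j) ∧ c ∧ j
  Sort arguments:  c ∧ d(j) ∧ h(j, j, j) ∧ j ∧ l
  Rebuild:  h(h(c ∧ j ∧ l, d(j) ∧ g(l), h(g(l), c ∧ j ∧ l, c ∧ j ∧ l)), c ∧ d(j) ∧ h(j, j, j) ∧ j ∧ l, d(c ∧ d(j) ∧ g(j) ∧ j))
Right:  h(h(l ∧ c ∧ j, g(l) ∧ d(j), j), d(j) ∧ l ∧ j ∧ c ∧ h(j, j, j), d(c ∧ ((d(j) ∧ h(g(l), c ∧ j ∧ l, j ∧ c ∧ l)) ∧ g(j))))
  Focus inside:  c ∧ ((d(j) ∧ h(g(l), c ∧ j ∧ l, j ∧ c ∧ l)) ∧ g(j))
  Un-nest:  c ∧ d(j) ∧ h(g(l), c ∧ j ∧ l, j ∧ c ∧ l) ∧ g(j)
  Canonicalize subterm:  h(g(l), c ∧ j ∧ l, j ∧ c ∧ l)  →  h(g(l), c ∧ j ∧ l, c ∧ j ∧ l)
  Order the arguments:  c ∧ d(j) ∧ g(j) ∧ h(g(l), c ∧ j ∧ l, c ∧ j ∧ l)
  Put back:  h(h(c ∧ j ∧ l, d(j) ∧ g(l), j), c ∧ d(j) ∧ h(j, j, j) ∧ j ∧ l, d(c ∧ d(j) ∧ g(j) ∧ h(g(l), c ∧ j ∧ l, c ∧ j ∧ l)))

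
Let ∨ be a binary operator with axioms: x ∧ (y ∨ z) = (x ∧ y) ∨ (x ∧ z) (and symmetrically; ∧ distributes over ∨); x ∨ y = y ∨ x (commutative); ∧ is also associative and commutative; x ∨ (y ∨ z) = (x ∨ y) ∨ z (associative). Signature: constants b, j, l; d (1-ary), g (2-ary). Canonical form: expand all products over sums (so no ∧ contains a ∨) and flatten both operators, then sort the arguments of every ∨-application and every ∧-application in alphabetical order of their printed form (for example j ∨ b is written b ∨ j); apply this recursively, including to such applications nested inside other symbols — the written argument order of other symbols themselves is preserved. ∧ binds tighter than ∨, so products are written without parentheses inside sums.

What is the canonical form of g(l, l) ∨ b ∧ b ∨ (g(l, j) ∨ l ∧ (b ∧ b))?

Answer: b ∧ b ∨ b ∧ b ∧ l ∨ g(l, j) ∨ g(l, l)

Derivation:
Merge nested applications:  g(l, l) ∨ b ∧ b ∨ g(l, j) ∨ b ∧ b ∧ l
Sort arguments:  b ∧ b ∨ b ∧ b ∧ l ∨ g(l, j) ∨ g(l, l)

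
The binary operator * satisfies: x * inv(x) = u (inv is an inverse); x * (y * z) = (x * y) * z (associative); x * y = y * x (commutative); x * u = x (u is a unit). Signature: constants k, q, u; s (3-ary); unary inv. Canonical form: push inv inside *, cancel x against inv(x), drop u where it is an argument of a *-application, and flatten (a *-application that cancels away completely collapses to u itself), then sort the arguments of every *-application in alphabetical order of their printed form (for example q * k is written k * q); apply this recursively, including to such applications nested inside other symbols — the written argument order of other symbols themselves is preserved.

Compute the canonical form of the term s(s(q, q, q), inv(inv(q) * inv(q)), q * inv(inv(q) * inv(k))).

Answer: s(s(q, q, q), q * q, k * q * q)

Derivation:
Work inside:  q * inv(inv(q) * inv(k))
Push inv inside:  distribute inv over * and collapse double inv
Combine occurrences:  q * q * k
Sort:  k * q * q
Rebuild:  s(s(q, q, q), q * q, k * q * q)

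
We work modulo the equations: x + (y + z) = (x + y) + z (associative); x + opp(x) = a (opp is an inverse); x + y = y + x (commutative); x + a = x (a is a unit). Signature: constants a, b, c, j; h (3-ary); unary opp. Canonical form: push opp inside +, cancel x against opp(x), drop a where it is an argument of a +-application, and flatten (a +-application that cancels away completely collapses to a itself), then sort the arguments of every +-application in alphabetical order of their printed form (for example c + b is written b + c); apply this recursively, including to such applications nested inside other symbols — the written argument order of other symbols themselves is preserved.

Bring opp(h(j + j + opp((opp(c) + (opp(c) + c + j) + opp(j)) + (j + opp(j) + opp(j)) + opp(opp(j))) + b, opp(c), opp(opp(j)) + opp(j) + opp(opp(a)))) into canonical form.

Push opp inside:  distribute opp over + and collapse double opp
Collect terms:  opp(h(b + c + j + j, opp(c), a))

Answer: opp(h(b + c + j + j, opp(c), a))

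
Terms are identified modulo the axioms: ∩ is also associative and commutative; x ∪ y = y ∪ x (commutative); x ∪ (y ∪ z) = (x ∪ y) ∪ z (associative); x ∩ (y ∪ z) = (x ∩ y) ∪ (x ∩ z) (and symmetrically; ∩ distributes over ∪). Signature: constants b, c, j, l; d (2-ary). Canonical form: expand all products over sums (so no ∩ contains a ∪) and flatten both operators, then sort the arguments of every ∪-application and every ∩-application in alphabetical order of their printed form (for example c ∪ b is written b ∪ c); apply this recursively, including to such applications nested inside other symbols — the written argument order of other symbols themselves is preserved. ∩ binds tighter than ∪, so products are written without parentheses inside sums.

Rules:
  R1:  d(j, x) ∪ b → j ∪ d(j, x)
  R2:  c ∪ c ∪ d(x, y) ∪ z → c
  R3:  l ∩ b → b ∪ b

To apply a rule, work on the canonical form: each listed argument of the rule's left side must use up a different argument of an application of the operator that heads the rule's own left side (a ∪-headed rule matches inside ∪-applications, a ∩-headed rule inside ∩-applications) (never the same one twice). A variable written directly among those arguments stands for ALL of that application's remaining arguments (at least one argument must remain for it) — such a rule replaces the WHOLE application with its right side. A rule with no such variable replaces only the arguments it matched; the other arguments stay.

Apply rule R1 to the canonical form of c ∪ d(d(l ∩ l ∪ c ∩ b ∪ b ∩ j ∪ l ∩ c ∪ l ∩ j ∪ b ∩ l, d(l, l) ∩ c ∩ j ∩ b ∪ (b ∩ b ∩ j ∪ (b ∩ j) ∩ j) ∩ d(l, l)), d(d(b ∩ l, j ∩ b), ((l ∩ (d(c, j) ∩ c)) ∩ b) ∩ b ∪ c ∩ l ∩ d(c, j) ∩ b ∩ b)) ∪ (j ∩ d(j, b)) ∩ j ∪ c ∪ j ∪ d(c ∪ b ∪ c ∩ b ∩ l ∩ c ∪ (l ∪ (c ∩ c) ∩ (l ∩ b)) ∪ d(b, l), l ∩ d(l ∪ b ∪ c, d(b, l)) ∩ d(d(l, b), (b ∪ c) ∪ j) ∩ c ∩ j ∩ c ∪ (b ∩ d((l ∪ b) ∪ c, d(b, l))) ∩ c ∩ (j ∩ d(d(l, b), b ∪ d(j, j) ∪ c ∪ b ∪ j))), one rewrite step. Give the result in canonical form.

Answer: c ∪ c ∪ d(b ∪ b ∩ c ∩ c ∩ l ∪ b ∩ c ∩ c ∩ l ∪ c ∪ d(b, l) ∪ l, b ∩ c ∩ d(b ∪ c ∪ l, d(b, l)) ∩ d(d(l, b), b ∪ c ∪ d(j, j) ∪ j ∪ j) ∩ j ∪ c ∩ c ∩ d(b ∪ c ∪ l, d(b, l)) ∩ d(d(l, b), b ∪ c ∪ j) ∩ j ∩ l) ∪ d(d(b ∩ c ∪ b ∩ j ∪ b ∩ l ∪ c ∩ l ∪ j ∩ l ∪ l ∩ l, b ∩ b ∩ d(l, l) ∩ j ∪ b ∩ c ∩ d(l, l) ∩ j ∪ b ∩ d(l, l) ∩ j ∩ j), d(d(b ∩ l, b ∩ j), b ∩ b ∩ c ∩ d(c, j) ∩ l ∪ b ∩ b ∩ c ∩ d(c, j) ∩ l)) ∪ d(j, b) ∩ j ∩ j ∪ j

Derivation:
Canonical form:  c ∪ c ∪ d(b ∪ b ∩ c ∩ c ∩ l ∪ b ∩ c ∩ c ∩ l ∪ c ∪ d(b, l) ∪ l, b ∩ c ∩ d(b ∪ c ∪ l, d(b, l)) ∩ d(d(l, b), b ∪ b ∪ c ∪ d(j, j) ∪ j) ∩ j ∪ c ∩ c ∩ d(b ∪ c ∪ l, d(b, l)) ∩ d(d(l, b), b ∪ c ∪ j) ∩ j ∩ l) ∪ d(d(b ∩ c ∪ b ∩ j ∪ b ∩ l ∪ c ∩ l ∪ j ∩ l ∪ l ∩ l, b ∩ b ∩ d(l, l) ∩ j ∪ b ∩ c ∩ d(l, l) ∩ j ∪ b ∩ d(l, l) ∩ j ∩ j), d(d(b ∩ l, b ∩ j), b ∩ b ∩ c ∩ d(c, j) ∩ l ∪ b ∩ b ∩ c ∩ d(c, j) ∩ l)) ∪ d(j, b) ∩ j ∩ j ∪ j
R1 matches:  uses b, d(j, j);  x := j
Result:  c ∪ c ∪ d(b ∪ b ∩ c ∩ c ∩ l ∪ b ∩ c ∩ c ∩ l ∪ c ∪ d(b, l) ∪ l, b ∩ c ∩ d(b ∪ c ∪ l, d(b, l)) ∩ d(d(l, b), b ∪ c ∪ d(j, j) ∪ j ∪ j) ∩ j ∪ c ∩ c ∩ d(b ∪ c ∪ l, d(b, l)) ∩ d(d(l, b), b ∪ c ∪ j) ∩ j ∩ l) ∪ d(d(b ∩ c ∪ b ∩ j ∪ b ∩ l ∪ c ∩ l ∪ j ∩ l ∪ l ∩ l, b ∩ b ∩ d(l, l) ∩ j ∪ b ∩ c ∩ d(l, l) ∩ j ∪ b ∩ d(l, l) ∩ j ∩ j), d(d(b ∩ l, b ∩ j), b ∩ b ∩ c ∩ d(c, j) ∩ l ∪ b ∩ b ∩ c ∩ d(c, j) ∩ l)) ∪ d(j, b) ∩ j ∩ j ∪ j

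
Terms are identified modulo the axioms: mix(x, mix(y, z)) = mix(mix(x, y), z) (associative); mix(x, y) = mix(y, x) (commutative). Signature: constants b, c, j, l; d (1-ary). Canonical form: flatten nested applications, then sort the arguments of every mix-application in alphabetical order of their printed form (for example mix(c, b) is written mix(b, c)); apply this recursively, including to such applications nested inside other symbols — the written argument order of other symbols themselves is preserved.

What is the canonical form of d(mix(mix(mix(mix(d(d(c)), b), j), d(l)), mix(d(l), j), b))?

Focus inside:  mix(mix(mix(mix(d(d(c)), b), j), d(l)), mix(d(l), j), b)
Un-nest:  mix(d(d(c)), b, j, d(l), d(l), j, b)
Sort arguments:  mix(b, b, d(d(c)), d(l), d(l), j, j)
Rebuild:  d(mix(b, b, d(d(c)), d(l), d(l), j, j))

Answer: d(mix(b, b, d(d(c)), d(l), d(l), j, j))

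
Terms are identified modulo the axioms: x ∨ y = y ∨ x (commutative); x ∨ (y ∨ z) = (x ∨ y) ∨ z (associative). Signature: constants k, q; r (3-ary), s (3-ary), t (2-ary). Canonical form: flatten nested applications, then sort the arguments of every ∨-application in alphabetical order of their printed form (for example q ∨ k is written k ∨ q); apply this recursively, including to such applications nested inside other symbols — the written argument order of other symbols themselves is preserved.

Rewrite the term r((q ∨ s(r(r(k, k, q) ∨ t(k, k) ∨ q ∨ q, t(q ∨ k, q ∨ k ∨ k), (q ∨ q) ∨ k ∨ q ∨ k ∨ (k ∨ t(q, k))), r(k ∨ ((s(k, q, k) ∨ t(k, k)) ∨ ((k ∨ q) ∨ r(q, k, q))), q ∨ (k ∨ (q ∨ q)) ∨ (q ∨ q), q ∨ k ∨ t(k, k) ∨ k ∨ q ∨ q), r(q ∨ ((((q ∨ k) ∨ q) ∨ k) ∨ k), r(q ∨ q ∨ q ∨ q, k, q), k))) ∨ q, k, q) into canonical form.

Answer: r(q ∨ q ∨ s(r(q ∨ q ∨ r(k, k, q) ∨ t(k, k), t(k ∨ q, k ∨ k ∨ q), k ∨ k ∨ k ∨ q ∨ q ∨ q ∨ t(q, k)), r(k ∨ k ∨ q ∨ r(q, k, q) ∨ s(k, q, k) ∨ t(k, k), k ∨ q ∨ q ∨ q ∨ q ∨ q, k ∨ k ∨ q ∨ q ∨ q ∨ t(k, k)), r(k ∨ k ∨ k ∨ q ∨ q ∨ q, r(q ∨ q ∨ q ∨ q, k, q), k)), k, q)

Derivation:
Focus inside:  (q ∨ s(r(r(k, k, q) ∨ t(k, k) ∨ q ∨ q, t(q ∨ k, q ∨ k ∨ k), (q ∨ q) ∨ k ∨ q ∨ k ∨ (k ∨ t(q, k))), r(k ∨ ((s(k, q, k) ∨ t(k, k)) ∨ ((k ∨ q) ∨ r(q, k, q))), q ∨ (k ∨ (q ∨ q)) ∨ (q ∨ q), q ∨ k ∨ t(k, k) ∨ k ∨ q ∨ q), r(q ∨ ((((q ∨ k) ∨ q) ∨ k) ∨ k), r(q ∨ q ∨ q ∨ q, k, q), k))) ∨ q
Un-nest:  q ∨ s(r(r(k, k, q) ∨ t(k, k) ∨ q ∨ q, t(q ∨ k, q ∨ k ∨ k), (q ∨ q) ∨ k ∨ q ∨ k ∨ (k ∨ t(q, k))), r(k ∨ ((s(k, q, k) ∨ t(k, k)) ∨ ((k ∨ q) ∨ r(q, k, q))), q ∨ (k ∨ (q ∨ q)) ∨ (q ∨ q), q ∨ k ∨ t(k, k) ∨ k ∨ q ∨ q), r(q ∨ ((((q ∨ k) ∨ q) ∨ k) ∨ k), r(q ∨ q ∨ q ∨ q, k, q), k)) ∨ q
Simplify inside:  s(r(r(k, k, q) ∨ t(k, k) ∨ q ∨ q, t(q ∨ k, q ∨ k ∨ k), (q ∨ q) ∨ k ∨ q ∨ k ∨ (k ∨ t(q, k))), r(k ∨ ((s(k, q, k) ∨ t(k, k)) ∨ ((k ∨ q) ∨ r(q, k, q))), q ∨ (k ∨ (q ∨ q)) ∨ (q ∨ q), q ∨ k ∨ t(k, k) ∨ k ∨ q ∨ q), r(q ∨ ((((q ∨ k) ∨ q) ∨ k) ∨ k), r(q ∨ q ∨ q ∨ q, k, q), k))  →  s(r(q ∨ q ∨ r(k, k, q) ∨ t(k, k), t(k ∨ q, k ∨ k ∨ q), k ∨ k ∨ k ∨ q ∨ q ∨ q ∨ t(q, k)), r(k ∨ k ∨ q ∨ r(q, k, q) ∨ s(k, q, k) ∨ t(k, k), k ∨ q ∨ q ∨ q ∨ q ∨ q, k ∨ k ∨ q ∨ q ∨ q ∨ t(k, k)), r(k ∨ k ∨ k ∨ q ∨ q ∨ q, r(q ∨ q ∨ q ∨ q, k, q), k))
Sort:  q ∨ q ∨ s(r(q ∨ q ∨ r(k, k, q) ∨ t(k, k), t(k ∨ q, k ∨ k ∨ q), k ∨ k ∨ k ∨ q ∨ q ∨ q ∨ t(q, k)), r(k ∨ k ∨ q ∨ r(q, k, q) ∨ s(k, q, k) ∨ t(k, k), k ∨ q ∨ q ∨ q ∨ q ∨ q, k ∨ k ∨ q ∨ q ∨ q ∨ t(k, k)), r(k ∨ k ∨ k ∨ q ∨ q ∨ q, r(q ∨ q ∨ q ∨ q, k, q), k))
Rebuild:  r(q ∨ q ∨ s(r(q ∨ q ∨ r(k, k, q) ∨ t(k, k), t(k ∨ q, k ∨ k ∨ q), k ∨ k ∨ k ∨ q ∨ q ∨ q ∨ t(q, k)), r(k ∨ k ∨ q ∨ r(q, k, q) ∨ s(k, q, k) ∨ t(k, k), k ∨ q ∨ q ∨ q ∨ q ∨ q, k ∨ k ∨ q ∨ q ∨ q ∨ t(k, k)), r(k ∨ k ∨ k ∨ q ∨ q ∨ q, r(q ∨ q ∨ q ∨ q, k, q), k)), k, q)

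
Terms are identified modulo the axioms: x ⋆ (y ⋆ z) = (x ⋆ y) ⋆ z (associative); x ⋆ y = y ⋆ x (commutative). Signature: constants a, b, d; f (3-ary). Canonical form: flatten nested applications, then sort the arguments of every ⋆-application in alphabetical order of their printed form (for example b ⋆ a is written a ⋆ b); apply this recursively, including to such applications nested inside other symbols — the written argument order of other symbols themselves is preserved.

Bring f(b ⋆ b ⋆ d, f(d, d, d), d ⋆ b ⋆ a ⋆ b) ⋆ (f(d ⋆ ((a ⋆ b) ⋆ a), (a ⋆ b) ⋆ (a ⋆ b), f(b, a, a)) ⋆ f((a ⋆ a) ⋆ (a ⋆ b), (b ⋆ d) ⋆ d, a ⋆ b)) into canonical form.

Flatten:  f(b ⋆ b ⋆ d, f(d, d, d), d ⋆ b ⋆ a ⋆ b) ⋆ f(d ⋆ ((a ⋆ b) ⋆ a), (a ⋆ b) ⋆ (a ⋆ b), f(b, a, a)) ⋆ f((a ⋆ a) ⋆ (a ⋆ b), (b ⋆ d) ⋆ d, a ⋆ b)
Canonicalize subterm:  f(b ⋆ b ⋆ d, f(d, d, d), d ⋆ b ⋆ a ⋆ b)  →  f(b ⋆ b ⋆ d, f(d, d, d), a ⋆ b ⋆ b ⋆ d)
Simplify inside:  f(d ⋆ ((a ⋆ b) ⋆ a), (a ⋆ b) ⋆ (a ⋆ b), f(b, a, a))  →  f(a ⋆ a ⋆ b ⋆ d, a ⋆ a ⋆ b ⋆ b, f(b, a, a))
Inside:  f((a ⋆ a) ⋆ (a ⋆ b), (b ⋆ d) ⋆ d, a ⋆ b)  →  f(a ⋆ a ⋆ a ⋆ b, b ⋆ d ⋆ d, a ⋆ b)
Order the arguments:  f(a ⋆ a ⋆ a ⋆ b, b ⋆ d ⋆ d, a ⋆ b) ⋆ f(a ⋆ a ⋆ b ⋆ d, a ⋆ a ⋆ b ⋆ b, f(b, a, a)) ⋆ f(b ⋆ b ⋆ d, f(d, d, d), a ⋆ b ⋆ b ⋆ d)

Answer: f(a ⋆ a ⋆ a ⋆ b, b ⋆ d ⋆ d, a ⋆ b) ⋆ f(a ⋆ a ⋆ b ⋆ d, a ⋆ a ⋆ b ⋆ b, f(b, a, a)) ⋆ f(b ⋆ b ⋆ d, f(d, d, d), a ⋆ b ⋆ b ⋆ d)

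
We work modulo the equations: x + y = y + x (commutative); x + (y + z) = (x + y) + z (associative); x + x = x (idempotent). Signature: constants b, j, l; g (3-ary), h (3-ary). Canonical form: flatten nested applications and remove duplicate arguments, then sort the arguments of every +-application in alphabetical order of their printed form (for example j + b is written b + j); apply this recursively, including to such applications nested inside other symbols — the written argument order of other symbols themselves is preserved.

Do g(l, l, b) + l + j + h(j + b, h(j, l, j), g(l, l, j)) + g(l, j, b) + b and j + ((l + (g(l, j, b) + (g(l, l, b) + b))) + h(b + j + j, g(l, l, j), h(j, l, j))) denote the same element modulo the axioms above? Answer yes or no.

Left:  g(l, l, b) + l + j + h(j + b, h(j, l, j), g(l, l, j)) + g(l, j, b) + b
  Canonicalize subterm:  h(j + b, h(j, l, j), g(l, l, j))  →  h(b + j, h(j, l, j), g(l, l, j))
  Order the arguments:  b + g(l, j, b) + g(l, l, b) + h(b + j, h(j, l, j), g(l, l, j)) + j + l
Right:  j + ((l + (g(l, j, b) + (g(l, l, b) + b))) + h(b + j + j, g(l, l, j), h(j, l, j)))
  Flatten:  j + l + g(l, j, b) + g(l, l, b) + b + h(b + j + j, g(l, l, j), h(j, l, j))
  Inside:  h(b + j + j, g(l, l, j), h(j, l, j))  →  h(b + j, g(l, l, j), h(j, l, j))
  Sort:  b + g(l, j, b) + g(l, l, b) + h(b + j, g(l, l, j), h(j, l, j)) + j + l

Answer: no — b + g(l, j, b) + g(l, l, b) + h(b + j, h(j, l, j), g(l, l, j)) + j + l vs b + g(l, j, b) + g(l, l, b) + h(b + j, g(l, l, j), h(j, l, j)) + j + l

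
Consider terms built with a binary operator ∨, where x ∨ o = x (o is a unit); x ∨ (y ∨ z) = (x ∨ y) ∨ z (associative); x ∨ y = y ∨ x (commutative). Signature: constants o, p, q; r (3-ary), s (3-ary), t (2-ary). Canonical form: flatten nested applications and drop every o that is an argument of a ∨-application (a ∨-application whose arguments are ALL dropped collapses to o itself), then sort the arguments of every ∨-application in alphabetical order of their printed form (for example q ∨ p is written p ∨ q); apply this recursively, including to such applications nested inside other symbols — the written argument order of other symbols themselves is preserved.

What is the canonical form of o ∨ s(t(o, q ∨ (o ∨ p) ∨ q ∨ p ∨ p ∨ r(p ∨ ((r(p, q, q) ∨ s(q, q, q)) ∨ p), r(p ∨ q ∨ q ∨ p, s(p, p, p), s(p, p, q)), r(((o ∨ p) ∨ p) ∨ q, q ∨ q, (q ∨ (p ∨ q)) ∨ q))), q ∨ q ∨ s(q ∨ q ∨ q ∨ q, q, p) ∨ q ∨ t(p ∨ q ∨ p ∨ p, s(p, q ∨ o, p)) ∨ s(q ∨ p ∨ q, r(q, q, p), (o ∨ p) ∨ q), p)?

Answer: s(t(o, p ∨ p ∨ p ∨ q ∨ q ∨ r(p ∨ p ∨ r(p, q, q) ∨ s(q, q, q), r(p ∨ p ∨ q ∨ q, s(p, p, p), s(p, p, q)), r(p ∨ p ∨ q, q ∨ q, p ∨ q ∨ q ∨ q))), q ∨ q ∨ q ∨ s(p ∨ q ∨ q, r(q, q, p), p ∨ q) ∨ s(q ∨ q ∨ q ∨ q, q, p) ∨ t(p ∨ p ∨ p ∨ q, s(p, q, p)), p)

Derivation:
Canonicalize subterm:  s(t(o, q ∨ (o ∨ p) ∨ q ∨ p ∨ p ∨ r(p ∨ ((r(p, q, q) ∨ s(q, q, q)) ∨ p), r(p ∨ q ∨ q ∨ p, s(p, p, p), s(p, p, q)), r(((o ∨ p) ∨ p) ∨ q, q ∨ q, (q ∨ (p ∨ q)) ∨ q))), q ∨ q ∨ s(q ∨ q ∨ q ∨ q, q, p) ∨ q ∨ t(p ∨ q ∨ p ∨ p, s(p, q ∨ o, p)) ∨ s(q ∨ p ∨ q, r(q, q, p), (o ∨ p) ∨ q), p)  →  s(t(o, p ∨ p ∨ p ∨ q ∨ q ∨ r(p ∨ p ∨ r(p, q, q) ∨ s(q, q, q), r(p ∨ p ∨ q ∨ q, s(p, p, p), s(p, p, q)), r(p ∨ p ∨ q, q ∨ q, p ∨ q ∨ q ∨ q))), q ∨ q ∨ q ∨ s(p ∨ q ∨ q, r(q, q, p), p ∨ q) ∨ s(q ∨ q ∨ q ∨ q, q, p) ∨ t(p ∨ p ∨ p ∨ q, s(p, q, p)), p)
Units out:  drop o
Sort:  s(t(o, p ∨ p ∨ p ∨ q ∨ q ∨ r(p ∨ p ∨ r(p, q, q) ∨ s(q, q, q), r(p ∨ p ∨ q ∨ q, s(p, p, p), s(p, p, q)), r(p ∨ p ∨ q, q ∨ q, p ∨ q ∨ q ∨ q))), q ∨ q ∨ q ∨ s(p ∨ q ∨ q, r(q, q, p), p ∨ q) ∨ s(q ∨ q ∨ q ∨ q, q, p) ∨ t(p ∨ p ∨ p ∨ q, s(p, q, p)), p)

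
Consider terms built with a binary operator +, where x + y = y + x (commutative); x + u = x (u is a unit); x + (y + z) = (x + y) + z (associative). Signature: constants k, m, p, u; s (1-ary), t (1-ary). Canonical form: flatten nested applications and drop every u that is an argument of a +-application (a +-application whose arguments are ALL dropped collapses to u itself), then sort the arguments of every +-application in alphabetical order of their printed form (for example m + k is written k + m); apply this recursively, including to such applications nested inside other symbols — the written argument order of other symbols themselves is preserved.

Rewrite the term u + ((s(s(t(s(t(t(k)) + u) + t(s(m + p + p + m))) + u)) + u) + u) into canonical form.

Un-nest:  u + s(s(t(s(t(t(k)) + u) + t(s(m + p + p + m))) + u)) + u + u
Simplify inside:  s(s(t(s(t(t(k)) + u) + t(s(m + p + p + m))) + u))  →  s(s(t(s(t(t(k))) + t(s(m + m + p + p)))))
Units out:  drop u (×3)
Order the arguments:  s(s(t(s(t(t(k))) + t(s(m + m + p + p)))))

Answer: s(s(t(s(t(t(k))) + t(s(m + m + p + p)))))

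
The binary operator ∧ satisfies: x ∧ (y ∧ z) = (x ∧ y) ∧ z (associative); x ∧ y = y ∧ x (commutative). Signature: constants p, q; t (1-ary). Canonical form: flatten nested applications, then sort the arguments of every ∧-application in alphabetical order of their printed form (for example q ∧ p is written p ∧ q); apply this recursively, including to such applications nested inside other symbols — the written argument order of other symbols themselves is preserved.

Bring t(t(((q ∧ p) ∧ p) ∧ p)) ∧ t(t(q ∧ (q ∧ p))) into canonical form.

Simplify inside:  t(t(((q ∧ p) ∧ p) ∧ p))  →  t(t(p ∧ p ∧ p ∧ q))
Canonicalize subterm:  t(t(q ∧ (q ∧ p)))  →  t(t(p ∧ q ∧ q))
Order the arguments:  t(t(p ∧ p ∧ p ∧ q)) ∧ t(t(p ∧ q ∧ q))

Answer: t(t(p ∧ p ∧ p ∧ q)) ∧ t(t(p ∧ q ∧ q))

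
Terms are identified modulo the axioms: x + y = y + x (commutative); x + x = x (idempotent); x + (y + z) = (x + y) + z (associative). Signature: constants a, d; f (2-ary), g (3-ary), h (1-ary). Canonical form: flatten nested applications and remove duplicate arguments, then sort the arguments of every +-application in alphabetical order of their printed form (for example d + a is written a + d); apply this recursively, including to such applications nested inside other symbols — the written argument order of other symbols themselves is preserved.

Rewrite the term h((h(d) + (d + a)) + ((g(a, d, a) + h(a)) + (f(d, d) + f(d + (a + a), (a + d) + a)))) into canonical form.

Answer: h(a + d + f(a + d, a + d) + f(d, d) + g(a, d, a) + h(a) + h(d))

Derivation:
Work inside:  (h(d) + (d + a)) + ((g(a, d, a) + h(a)) + (f(d, d) + f(d + (a + a), (a + d) + a)))
Un-nest:  h(d) + d + a + g(a, d, a) + h(a) + f(d, d) + f(d + (a + a), (a + d) + a)
Simplify inside:  f(d + (a + a), (a + d) + a)  →  f(a + d, a + d)
Sort arguments:  a + d + f(a + d, a + d) + f(d, d) + g(a, d, a) + h(a) + h(d)
Put back:  h(a + d + f(a + d, a + d) + f(d, d) + g(a, d, a) + h(a) + h(d))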